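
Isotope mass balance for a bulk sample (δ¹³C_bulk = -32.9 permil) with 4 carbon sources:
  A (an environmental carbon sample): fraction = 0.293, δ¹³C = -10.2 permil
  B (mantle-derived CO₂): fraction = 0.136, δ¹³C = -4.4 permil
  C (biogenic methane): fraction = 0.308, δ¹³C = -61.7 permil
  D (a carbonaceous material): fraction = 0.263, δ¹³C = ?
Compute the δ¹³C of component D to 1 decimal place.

-39.2 permil

Isotope mass balance: δ_bulk = Σ fᵢ·δᵢ.
-32.9 = 0.293×(-10.2) + 0.136×(-4.4) + 0.308×(-61.7) + 0.263×δ_D
0.263·δ_D = -32.9 − (-22.591) = -10.309
δ_D = -10.309 / 0.263 = -39.20 permil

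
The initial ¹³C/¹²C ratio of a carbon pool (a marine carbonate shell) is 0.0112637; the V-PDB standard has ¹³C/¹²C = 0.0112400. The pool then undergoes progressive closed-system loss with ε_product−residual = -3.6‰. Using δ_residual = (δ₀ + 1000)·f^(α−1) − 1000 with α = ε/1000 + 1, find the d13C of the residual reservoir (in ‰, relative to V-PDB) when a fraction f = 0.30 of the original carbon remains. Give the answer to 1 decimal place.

δ₀ = (0.0112637/0.0112400 − 1)×1000 = (1.002109 − 1)×1000 = 2.109‰
α − 1 = ε/1000 = -0.0036
f^(α−1) = 0.30^(-0.0036) = 1.004344
δ_res = (2.109 + 1000) × 1.004344 − 1000 = 1006.461 − 1000 = 6.46‰

6.5‰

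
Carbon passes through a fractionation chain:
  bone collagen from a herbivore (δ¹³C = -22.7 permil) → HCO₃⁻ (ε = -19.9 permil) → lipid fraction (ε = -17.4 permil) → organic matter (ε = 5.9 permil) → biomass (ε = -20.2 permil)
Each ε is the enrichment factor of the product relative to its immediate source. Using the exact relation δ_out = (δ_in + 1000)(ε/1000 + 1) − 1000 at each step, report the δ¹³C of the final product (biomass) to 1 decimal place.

step 1: δ = (-22.70 + 1000)·(-19.9/1000 + 1) − 1000 = -42.15 permil
step 2: δ = (-42.15 + 1000)·(-17.4/1000 + 1) − 1000 = -58.81 permil
step 3: δ = (-58.81 + 1000)·(5.9/1000 + 1) − 1000 = -53.26 permil
step 4: δ = (-53.26 + 1000)·(-20.2/1000 + 1) − 1000 = -72.39 permil

-72.4 permil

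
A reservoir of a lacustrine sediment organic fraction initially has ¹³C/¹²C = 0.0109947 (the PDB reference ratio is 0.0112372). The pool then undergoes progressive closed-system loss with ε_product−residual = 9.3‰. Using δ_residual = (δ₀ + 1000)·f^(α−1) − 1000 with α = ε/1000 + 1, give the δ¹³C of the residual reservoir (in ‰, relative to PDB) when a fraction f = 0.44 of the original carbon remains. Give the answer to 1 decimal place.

δ₀ = (0.0109947/0.0112372 − 1)×1000 = (0.978420 − 1)×1000 = -21.580‰
α − 1 = ε/1000 = 0.0093
f^(α−1) = 0.44^(0.0093) = 0.992394
δ_res = (-21.580 + 1000) × 0.992394 − 1000 = 970.978 − 1000 = -29.02‰

-29.0‰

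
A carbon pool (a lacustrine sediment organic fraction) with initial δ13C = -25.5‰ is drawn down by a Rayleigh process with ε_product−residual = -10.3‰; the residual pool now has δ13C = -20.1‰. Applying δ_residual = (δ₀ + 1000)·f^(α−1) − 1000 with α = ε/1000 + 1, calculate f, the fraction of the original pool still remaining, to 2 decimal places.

0.58

α − 1 = ε/1000 = -0.0103
(δ_res + 1000)/(δ₀ + 1000) = (-20.1 + 1000)/(-25.5 + 1000) = 979.9/974.5 = 1.005541
f = 1.005541^(1/-0.0103) = exp(ln(1.005541)/-0.0103) = exp(0.00553/-0.0103)
f = exp(-0.5365) = 0.5848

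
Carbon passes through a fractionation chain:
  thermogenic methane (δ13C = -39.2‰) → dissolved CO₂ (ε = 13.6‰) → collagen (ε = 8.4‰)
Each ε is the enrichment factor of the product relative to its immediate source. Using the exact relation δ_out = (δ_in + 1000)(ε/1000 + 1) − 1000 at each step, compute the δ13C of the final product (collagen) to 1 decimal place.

-18.0‰

step 1: δ = (-39.20 + 1000)·(13.6/1000 + 1) − 1000 = -26.13‰
step 2: δ = (-26.13 + 1000)·(8.4/1000 + 1) − 1000 = -17.95‰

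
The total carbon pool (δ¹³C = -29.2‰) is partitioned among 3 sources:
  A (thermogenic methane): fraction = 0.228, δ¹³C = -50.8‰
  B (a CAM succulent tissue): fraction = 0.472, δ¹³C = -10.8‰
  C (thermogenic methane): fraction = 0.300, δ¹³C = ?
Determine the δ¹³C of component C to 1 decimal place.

Isotope mass balance: δ_bulk = Σ fᵢ·δᵢ.
-29.2 = 0.228×(-50.8) + 0.472×(-10.8) + 0.300×δ_C
0.300·δ_C = -29.2 − (-16.680) = -12.520
δ_C = -12.520 / 0.300 = -41.73‰

-41.7‰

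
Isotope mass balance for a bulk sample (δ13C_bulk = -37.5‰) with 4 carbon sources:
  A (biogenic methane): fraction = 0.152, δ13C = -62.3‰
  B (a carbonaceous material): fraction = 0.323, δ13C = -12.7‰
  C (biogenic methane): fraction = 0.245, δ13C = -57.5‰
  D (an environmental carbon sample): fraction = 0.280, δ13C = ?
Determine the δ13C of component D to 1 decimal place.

Isotope mass balance: δ_bulk = Σ fᵢ·δᵢ.
-37.5 = 0.152×(-62.3) + 0.323×(-12.7) + 0.245×(-57.5) + 0.280×δ_D
0.280·δ_D = -37.5 − (-27.659) = -9.841
δ_D = -9.841 / 0.280 = -35.15‰

-35.1‰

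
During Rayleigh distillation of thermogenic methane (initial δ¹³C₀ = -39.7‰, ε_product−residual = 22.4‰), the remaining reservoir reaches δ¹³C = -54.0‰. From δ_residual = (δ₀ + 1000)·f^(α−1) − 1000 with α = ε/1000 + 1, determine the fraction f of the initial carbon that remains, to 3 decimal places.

0.512

α − 1 = ε/1000 = 0.0224
(δ_res + 1000)/(δ₀ + 1000) = (-54.0 + 1000)/(-39.7 + 1000) = 946.0/960.3 = 0.985109
f = 0.985109^(1/0.0224) = exp(ln(0.985109)/0.0224) = exp(-0.01500/0.0224)
f = exp(-0.6698) = 0.5118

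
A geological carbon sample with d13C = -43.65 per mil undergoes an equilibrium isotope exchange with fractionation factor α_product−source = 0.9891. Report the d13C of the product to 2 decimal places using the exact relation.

δ_product = (δ_source + 1000)·α − 1000
δ_product = (-43.65 + 1000) × 0.9891 − 1000
δ_product = 945.926 − 1000 = -54.074 per mil

-54.07 per mil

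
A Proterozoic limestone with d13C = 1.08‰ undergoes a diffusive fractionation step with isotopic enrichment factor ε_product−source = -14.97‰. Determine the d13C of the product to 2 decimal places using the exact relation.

To first order, δ_product ≈ δ_source + ε = -13.89‰.
Exactly, δ_product = (δ_source + 1000)·(ε/1000 + 1) − 1000.
δ_product = (1.08 + 1000) × (-14.97/1000 + 1) − 1000
δ_product = -13.906‰

-13.91‰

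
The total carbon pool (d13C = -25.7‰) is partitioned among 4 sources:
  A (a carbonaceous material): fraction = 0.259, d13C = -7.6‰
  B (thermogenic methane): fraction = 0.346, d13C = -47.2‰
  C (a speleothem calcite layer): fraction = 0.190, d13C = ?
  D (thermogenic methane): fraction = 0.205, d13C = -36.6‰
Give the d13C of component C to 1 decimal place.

Isotope mass balance: δ_bulk = Σ fᵢ·δᵢ.
-25.7 = 0.259×(-7.6) + 0.346×(-47.2) + 0.190×δ_C + 0.205×(-36.6)
0.190·δ_C = -25.7 − (-25.803) = 0.103
δ_C = 0.103 / 0.190 = 0.54‰

0.5‰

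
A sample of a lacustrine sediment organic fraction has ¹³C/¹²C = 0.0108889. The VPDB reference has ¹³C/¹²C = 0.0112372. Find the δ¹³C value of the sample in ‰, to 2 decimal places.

δ¹³C = (R_sample / R_standard − 1) × 1000
R_sample / R_standard = 0.0108889 / 0.0112372 = 0.969005
δ¹³C = (0.969005 − 1) × 1000 = -30.995‰

-31.00‰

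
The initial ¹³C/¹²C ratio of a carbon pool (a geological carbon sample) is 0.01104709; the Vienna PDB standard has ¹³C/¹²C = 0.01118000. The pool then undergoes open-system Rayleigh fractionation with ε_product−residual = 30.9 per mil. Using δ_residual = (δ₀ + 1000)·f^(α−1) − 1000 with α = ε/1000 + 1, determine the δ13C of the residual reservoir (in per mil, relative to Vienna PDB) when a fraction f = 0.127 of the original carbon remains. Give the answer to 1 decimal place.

-72.9 per mil

δ₀ = (0.01104709/0.01118000 − 1)×1000 = (0.988112 − 1)×1000 = -11.888 per mil
α − 1 = ε/1000 = 0.0309
f^(α−1) = 0.127^(0.0309) = 0.938226
δ_res = (-11.888 + 1000) × 0.938226 − 1000 = 927.072 − 1000 = -72.93 per mil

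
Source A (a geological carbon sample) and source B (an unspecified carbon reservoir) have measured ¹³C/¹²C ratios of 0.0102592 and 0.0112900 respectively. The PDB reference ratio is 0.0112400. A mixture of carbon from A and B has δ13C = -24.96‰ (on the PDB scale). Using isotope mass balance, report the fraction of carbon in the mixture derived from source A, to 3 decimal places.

δ_A = (0.0102592/0.0112400 − 1)×1000 = (0.912740 − 1)×1000 = -87.260‰
δ_B = (0.0112900/0.0112400 − 1)×1000 = (1.004448 − 1)×1000 = 4.448‰
f_A = (δ_mix − δ_B)/(δ_A − δ_B) = (-24.96 − (4.448))/(-87.260 − (4.448))
f_A = -29.408 / -91.708 = 0.3207

0.321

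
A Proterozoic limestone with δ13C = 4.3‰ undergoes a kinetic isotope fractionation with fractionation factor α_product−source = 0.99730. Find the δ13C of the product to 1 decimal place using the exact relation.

1.6‰

δ_product = (δ_source + 1000)·α − 1000
δ_product = (4.3 + 1000) × 0.99730 − 1000
δ_product = 1001.588 − 1000 = 1.59‰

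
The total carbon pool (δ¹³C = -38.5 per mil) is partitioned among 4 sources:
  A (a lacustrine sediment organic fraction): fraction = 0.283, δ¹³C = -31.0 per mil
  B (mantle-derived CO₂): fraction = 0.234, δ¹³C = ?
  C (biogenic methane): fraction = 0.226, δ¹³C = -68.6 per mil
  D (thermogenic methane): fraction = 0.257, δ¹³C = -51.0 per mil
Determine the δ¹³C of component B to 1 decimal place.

Isotope mass balance: δ_bulk = Σ fᵢ·δᵢ.
-38.5 = 0.283×(-31.0) + 0.234×δ_B + 0.226×(-68.6) + 0.257×(-51.0)
0.234·δ_B = -38.5 − (-37.384) = -1.116
δ_B = -1.116 / 0.234 = -4.77 per mil

-4.8 per mil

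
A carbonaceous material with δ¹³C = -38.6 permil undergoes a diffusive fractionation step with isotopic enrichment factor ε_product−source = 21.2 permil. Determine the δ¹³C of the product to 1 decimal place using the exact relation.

-18.2 permil

To first order, δ_product ≈ δ_source + ε = -17.4 permil.
Exactly, δ_product = (δ_source + 1000)·(ε/1000 + 1) − 1000.
δ_product = (-38.6 + 1000) × (21.2/1000 + 1) − 1000
δ_product = -18.22 permil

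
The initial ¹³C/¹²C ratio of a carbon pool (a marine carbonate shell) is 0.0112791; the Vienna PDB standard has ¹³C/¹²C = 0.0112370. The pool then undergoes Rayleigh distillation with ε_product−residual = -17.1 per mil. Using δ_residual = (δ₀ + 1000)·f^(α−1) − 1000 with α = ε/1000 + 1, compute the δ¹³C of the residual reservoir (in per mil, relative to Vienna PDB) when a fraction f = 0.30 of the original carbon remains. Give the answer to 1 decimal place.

δ₀ = (0.0112791/0.0112370 − 1)×1000 = (1.003747 − 1)×1000 = 3.747 per mil
α − 1 = ε/1000 = -0.0171
f^(α−1) = 0.30^(-0.0171) = 1.020801
δ_res = (3.747 + 1000) × 1.020801 − 1000 = 1024.626 − 1000 = 24.63 per mil

24.6 per mil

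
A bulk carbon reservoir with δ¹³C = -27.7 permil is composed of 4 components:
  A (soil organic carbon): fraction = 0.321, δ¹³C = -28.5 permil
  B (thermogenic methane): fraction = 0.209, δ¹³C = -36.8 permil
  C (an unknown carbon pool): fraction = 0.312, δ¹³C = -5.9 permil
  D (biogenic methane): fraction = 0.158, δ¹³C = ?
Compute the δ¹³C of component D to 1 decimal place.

-57.1 permil

Isotope mass balance: δ_bulk = Σ fᵢ·δᵢ.
-27.7 = 0.321×(-28.5) + 0.209×(-36.8) + 0.312×(-5.9) + 0.158×δ_D
0.158·δ_D = -27.7 − (-18.680) = -9.020
δ_D = -9.020 / 0.158 = -57.09 permil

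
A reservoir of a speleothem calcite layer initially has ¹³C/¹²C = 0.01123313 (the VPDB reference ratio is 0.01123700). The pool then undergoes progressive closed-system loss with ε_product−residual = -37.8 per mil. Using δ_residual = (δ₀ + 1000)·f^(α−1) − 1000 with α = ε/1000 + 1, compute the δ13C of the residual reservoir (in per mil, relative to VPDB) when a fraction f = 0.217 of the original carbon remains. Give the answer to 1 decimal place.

59.1 per mil

δ₀ = (0.01123313/0.01123700 − 1)×1000 = (0.999656 − 1)×1000 = -0.344 per mil
α − 1 = ε/1000 = -0.0378
f^(α−1) = 0.217^(-0.0378) = 1.059453
δ_res = (-0.344 + 1000) × 1.059453 − 1000 = 1059.088 − 1000 = 59.09 per mil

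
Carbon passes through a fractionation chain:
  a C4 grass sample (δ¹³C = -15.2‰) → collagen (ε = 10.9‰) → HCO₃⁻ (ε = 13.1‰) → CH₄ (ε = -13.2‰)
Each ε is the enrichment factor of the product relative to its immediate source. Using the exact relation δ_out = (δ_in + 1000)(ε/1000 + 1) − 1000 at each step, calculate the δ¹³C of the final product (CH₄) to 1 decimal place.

-4.7‰

step 1: δ = (-15.20 + 1000)·(10.9/1000 + 1) − 1000 = -4.47‰
step 2: δ = (-4.47 + 1000)·(13.1/1000 + 1) − 1000 = 8.58‰
step 3: δ = (8.58 + 1000)·(-13.2/1000 + 1) − 1000 = -4.74‰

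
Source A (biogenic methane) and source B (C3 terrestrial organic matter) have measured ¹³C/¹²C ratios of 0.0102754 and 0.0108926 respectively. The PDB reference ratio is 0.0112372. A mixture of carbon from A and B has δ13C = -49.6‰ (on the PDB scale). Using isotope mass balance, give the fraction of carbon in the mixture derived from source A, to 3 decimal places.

0.345

δ_A = (0.0102754/0.0112372 − 1)×1000 = (0.914409 − 1)×1000 = -85.591‰
δ_B = (0.0108926/0.0112372 − 1)×1000 = (0.969334 − 1)×1000 = -30.666‰
f_A = (δ_mix − δ_B)/(δ_A − δ_B) = (-49.6 − (-30.666))/(-85.591 − (-30.666))
f_A = -18.934 / -54.925 = 0.3447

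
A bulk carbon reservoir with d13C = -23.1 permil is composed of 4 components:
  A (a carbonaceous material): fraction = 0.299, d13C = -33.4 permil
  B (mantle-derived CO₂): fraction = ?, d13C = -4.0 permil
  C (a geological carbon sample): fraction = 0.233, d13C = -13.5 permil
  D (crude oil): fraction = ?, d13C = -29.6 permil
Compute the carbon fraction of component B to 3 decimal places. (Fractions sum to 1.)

Let f_B and f_D be the unknown fractions; fractions sum to 1 so f_B + f_D = 0.468.
Mass balance: Σ fᵢ·δᵢ = δ_bulk ⇒ f_B·(-4.0) + f_D·(-29.6) = -23.1 − (-13.132) = -9.968
Substitute f_D = 0.468 − f_B:
f_B·(-4.0 − -29.6) = -9.968 − 0.468×(-29.6) = 3.885
f_B = 3.885 / 25.6 = 0.1518

0.152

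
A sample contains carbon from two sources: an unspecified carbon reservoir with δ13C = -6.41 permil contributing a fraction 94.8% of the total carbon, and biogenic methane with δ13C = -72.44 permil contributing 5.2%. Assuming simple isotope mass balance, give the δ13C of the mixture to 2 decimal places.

δ_mix = f_A·δ_A + f_B·δ_B
δ_mix = 0.948 × (-6.41) + 0.052 × (-72.44)
δ_mix = -6.077 + -3.767 = -9.844 permil

-9.84 permil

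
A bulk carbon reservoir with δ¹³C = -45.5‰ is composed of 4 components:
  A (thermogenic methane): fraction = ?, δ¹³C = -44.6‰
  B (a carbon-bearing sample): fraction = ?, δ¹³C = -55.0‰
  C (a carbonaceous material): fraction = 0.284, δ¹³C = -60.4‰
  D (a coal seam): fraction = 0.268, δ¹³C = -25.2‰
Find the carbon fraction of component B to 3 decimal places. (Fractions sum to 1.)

Let f_B and f_A be the unknown fractions; fractions sum to 1 so f_B + f_A = 0.448.
Mass balance: Σ fᵢ·δᵢ = δ_bulk ⇒ f_B·(-55.0) + f_A·(-44.6) = -45.5 − (-23.907) = -21.593
Substitute f_A = 0.448 − f_B:
f_B·(-55.0 − -44.6) = -21.593 − 0.448×(-44.6) = -1.612
f_B = -1.612 / -10.4 = 0.1550

0.155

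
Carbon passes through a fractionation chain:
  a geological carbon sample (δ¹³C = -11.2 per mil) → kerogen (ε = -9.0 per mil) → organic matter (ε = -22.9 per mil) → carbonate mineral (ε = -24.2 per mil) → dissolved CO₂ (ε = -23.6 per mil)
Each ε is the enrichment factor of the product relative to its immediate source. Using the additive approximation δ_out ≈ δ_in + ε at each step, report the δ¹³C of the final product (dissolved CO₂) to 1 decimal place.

-90.9 per mil

step 1: δ ≈ -11.2 + (-9.0) = -20.2 per mil
step 2: δ ≈ -20.2 + (-22.9) = -43.1 per mil
step 3: δ ≈ -43.1 + (-24.2) = -67.3 per mil
step 4: δ ≈ -67.3 + (-23.6) = -90.9 per mil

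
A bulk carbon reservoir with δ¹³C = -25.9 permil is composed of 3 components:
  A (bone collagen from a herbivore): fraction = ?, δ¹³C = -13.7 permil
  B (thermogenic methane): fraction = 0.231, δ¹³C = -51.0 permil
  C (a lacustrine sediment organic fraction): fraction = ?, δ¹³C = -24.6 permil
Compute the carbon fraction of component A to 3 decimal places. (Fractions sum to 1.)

Let f_A and f_C be the unknown fractions; fractions sum to 1 so f_A + f_C = 0.769.
Mass balance: Σ fᵢ·δᵢ = δ_bulk ⇒ f_A·(-13.7) + f_C·(-24.6) = -25.9 − (-11.781) = -14.119
Substitute f_C = 0.769 − f_A:
f_A·(-13.7 − -24.6) = -14.119 − 0.769×(-24.6) = 4.798
f_A = 4.798 / 10.9 = 0.4402

0.440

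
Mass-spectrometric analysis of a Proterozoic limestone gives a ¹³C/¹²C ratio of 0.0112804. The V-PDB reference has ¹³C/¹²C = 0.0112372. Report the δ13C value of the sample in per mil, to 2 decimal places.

δ13C = (R_sample / R_standard − 1) × 1000
R_sample / R_standard = 0.0112804 / 0.0112372 = 1.003844
δ13C = (1.003844 − 1) × 1000 = 3.844 per mil

3.84 per mil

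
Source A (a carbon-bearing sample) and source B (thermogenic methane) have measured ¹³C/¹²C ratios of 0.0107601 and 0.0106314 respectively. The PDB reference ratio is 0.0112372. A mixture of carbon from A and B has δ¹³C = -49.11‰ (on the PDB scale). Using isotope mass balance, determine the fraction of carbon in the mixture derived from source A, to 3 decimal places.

0.419

δ_A = (0.0107601/0.0112372 − 1)×1000 = (0.957543 − 1)×1000 = -42.457‰
δ_B = (0.0106314/0.0112372 − 1)×1000 = (0.946090 − 1)×1000 = -53.910‰
f_A = (δ_mix − δ_B)/(δ_A − δ_B) = (-49.11 − (-53.910))/(-42.457 − (-53.910))
f_A = 4.800 / 11.453 = 0.4191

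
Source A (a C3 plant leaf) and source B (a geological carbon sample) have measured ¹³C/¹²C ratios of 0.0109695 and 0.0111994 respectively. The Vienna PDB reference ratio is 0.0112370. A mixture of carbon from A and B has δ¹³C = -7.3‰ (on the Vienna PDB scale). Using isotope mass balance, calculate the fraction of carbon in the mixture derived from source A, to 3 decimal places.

δ_A = (0.0109695/0.0112370 − 1)×1000 = (0.976195 − 1)×1000 = -23.805‰
δ_B = (0.0111994/0.0112370 − 1)×1000 = (0.996654 − 1)×1000 = -3.346‰
f_A = (δ_mix − δ_B)/(δ_A − δ_B) = (-7.3 − (-3.346))/(-23.805 − (-3.346))
f_A = -3.954 / -20.459 = 0.1933

0.193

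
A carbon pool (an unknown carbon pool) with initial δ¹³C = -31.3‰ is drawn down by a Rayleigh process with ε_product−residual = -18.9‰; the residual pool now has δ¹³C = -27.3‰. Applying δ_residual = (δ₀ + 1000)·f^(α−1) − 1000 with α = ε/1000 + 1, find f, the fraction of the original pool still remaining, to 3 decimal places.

α − 1 = ε/1000 = -0.0189
(δ_res + 1000)/(δ₀ + 1000) = (-27.3 + 1000)/(-31.3 + 1000) = 972.7/968.7 = 1.004129
f = 1.004129^(1/-0.0189) = exp(ln(1.004129)/-0.0189) = exp(0.00412/-0.0189)
f = exp(-0.2180) = 0.8041

0.804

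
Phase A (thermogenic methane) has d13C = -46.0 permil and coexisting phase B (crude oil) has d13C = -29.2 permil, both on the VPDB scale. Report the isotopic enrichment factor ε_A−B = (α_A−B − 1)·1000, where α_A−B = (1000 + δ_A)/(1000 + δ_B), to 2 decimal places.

α_A−B = (1000 + -46.0) / (1000 + -29.2) = 954.0 / 970.8 = 0.982695
ε_A−B = (0.982695 − 1) × 1000 = -17.305 permil
(The approximation ε ≈ δ_A − δ_B would give -16.8 permil.)

-17.31 permil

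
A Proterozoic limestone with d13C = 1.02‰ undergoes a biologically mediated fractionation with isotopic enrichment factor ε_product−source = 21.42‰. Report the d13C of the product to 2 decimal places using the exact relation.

Exactly, δ_product = (δ_source + 1000)·(ε/1000 + 1) − 1000.
δ_product = (1.02 + 1000) × (21.42/1000 + 1) − 1000
δ_product = 22.462‰

22.46‰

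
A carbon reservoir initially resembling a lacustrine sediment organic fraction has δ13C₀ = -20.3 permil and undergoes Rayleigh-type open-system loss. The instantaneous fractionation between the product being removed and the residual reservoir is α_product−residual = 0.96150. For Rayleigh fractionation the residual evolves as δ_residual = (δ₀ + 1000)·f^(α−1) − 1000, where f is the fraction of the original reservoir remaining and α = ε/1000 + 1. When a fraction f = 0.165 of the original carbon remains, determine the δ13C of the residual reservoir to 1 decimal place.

50.1 permil

Rayleigh residual: δ_res = (δ₀ + 1000)·f^(α−1) − 1000
α − 1 = -0.03850
f^(α−1) = 0.165^(-0.03850) = 1.071832
δ_res = (-20.3 + 1000) × 1.071832 − 1000 = 1050.074 − 1000 = 50.07 permil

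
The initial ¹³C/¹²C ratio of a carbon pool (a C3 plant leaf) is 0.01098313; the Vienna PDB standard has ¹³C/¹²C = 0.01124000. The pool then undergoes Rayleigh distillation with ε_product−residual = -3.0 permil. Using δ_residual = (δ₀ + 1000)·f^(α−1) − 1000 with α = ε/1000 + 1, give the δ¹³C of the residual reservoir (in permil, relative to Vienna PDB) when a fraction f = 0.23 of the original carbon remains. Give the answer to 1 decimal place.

-18.5 permil

δ₀ = (0.01098313/0.01124000 − 1)×1000 = (0.977147 − 1)×1000 = -22.853 permil
α − 1 = ε/1000 = -0.0030
f^(α−1) = 0.23^(-0.0030) = 1.004419
δ_res = (-22.853 + 1000) × 1.004419 − 1000 = 981.465 − 1000 = -18.54 permil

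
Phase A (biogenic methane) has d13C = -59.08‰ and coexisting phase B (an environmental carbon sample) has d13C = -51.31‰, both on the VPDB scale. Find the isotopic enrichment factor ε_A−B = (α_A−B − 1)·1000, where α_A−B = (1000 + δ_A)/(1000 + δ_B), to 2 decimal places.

-8.19‰

α_A−B = (1000 + -59.08) / (1000 + -51.31) = 940.92 / 948.69 = 0.991810
ε_A−B = (0.991810 − 1) × 1000 = -8.190‰
(The approximation ε ≈ δ_A − δ_B would give -7.77‰.)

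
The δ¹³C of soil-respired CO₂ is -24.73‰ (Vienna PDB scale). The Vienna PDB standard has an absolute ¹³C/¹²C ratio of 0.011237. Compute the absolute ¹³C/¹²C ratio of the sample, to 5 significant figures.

0.010959

R_sample = R_standard × (δ¹³C/1000 + 1)
R_sample = 0.011237 × (-24.73/1000 + 1) = 0.011237 × 0.975270
R_sample = 0.0109591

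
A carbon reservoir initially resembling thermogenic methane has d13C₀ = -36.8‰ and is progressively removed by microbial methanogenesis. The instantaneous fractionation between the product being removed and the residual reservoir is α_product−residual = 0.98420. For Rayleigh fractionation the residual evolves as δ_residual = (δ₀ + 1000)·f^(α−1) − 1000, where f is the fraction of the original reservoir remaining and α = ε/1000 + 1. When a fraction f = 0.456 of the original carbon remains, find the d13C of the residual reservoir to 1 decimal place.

Rayleigh residual: δ_res = (δ₀ + 1000)·f^(α−1) − 1000
α − 1 = -0.01580
f^(α−1) = 0.456^(-0.01580) = 1.012484
δ_res = (-36.8 + 1000) × 1.012484 − 1000 = 975.225 − 1000 = -24.77‰

-24.8‰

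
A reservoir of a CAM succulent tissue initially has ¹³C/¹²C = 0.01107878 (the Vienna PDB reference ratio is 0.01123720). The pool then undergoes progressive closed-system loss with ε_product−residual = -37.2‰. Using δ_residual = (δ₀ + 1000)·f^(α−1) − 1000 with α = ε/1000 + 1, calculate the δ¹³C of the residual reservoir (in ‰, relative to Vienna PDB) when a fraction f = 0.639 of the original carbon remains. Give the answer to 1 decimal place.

δ₀ = (0.01107878/0.01123720 − 1)×1000 = (0.985902 − 1)×1000 = -14.098‰
α − 1 = ε/1000 = -0.0372
f^(α−1) = 0.639^(-0.0372) = 1.016800
δ_res = (-14.098 + 1000) × 1.016800 − 1000 = 1002.465 − 1000 = 2.46‰

2.5‰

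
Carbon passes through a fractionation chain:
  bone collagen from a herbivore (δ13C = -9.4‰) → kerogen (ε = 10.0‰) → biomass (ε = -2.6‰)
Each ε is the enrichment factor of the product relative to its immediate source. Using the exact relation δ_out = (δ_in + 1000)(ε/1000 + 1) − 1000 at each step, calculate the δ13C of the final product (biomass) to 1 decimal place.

-2.1‰

step 1: δ = (-9.40 + 1000)·(10.0/1000 + 1) − 1000 = 0.51‰
step 2: δ = (0.51 + 1000)·(-2.6/1000 + 1) − 1000 = -2.10‰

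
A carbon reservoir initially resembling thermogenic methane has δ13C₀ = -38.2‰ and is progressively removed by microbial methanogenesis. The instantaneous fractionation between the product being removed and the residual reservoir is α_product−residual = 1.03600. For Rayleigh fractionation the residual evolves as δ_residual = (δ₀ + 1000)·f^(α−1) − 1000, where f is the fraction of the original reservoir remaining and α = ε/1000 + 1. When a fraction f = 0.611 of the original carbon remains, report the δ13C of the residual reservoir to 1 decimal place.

Rayleigh residual: δ_res = (δ₀ + 1000)·f^(α−1) − 1000
α − 1 = 0.03600
f^(α−1) = 0.611^(0.03600) = 0.982421
δ_res = (-38.2 + 1000) × 0.982421 − 1000 = 944.892 − 1000 = -55.11‰

-55.1‰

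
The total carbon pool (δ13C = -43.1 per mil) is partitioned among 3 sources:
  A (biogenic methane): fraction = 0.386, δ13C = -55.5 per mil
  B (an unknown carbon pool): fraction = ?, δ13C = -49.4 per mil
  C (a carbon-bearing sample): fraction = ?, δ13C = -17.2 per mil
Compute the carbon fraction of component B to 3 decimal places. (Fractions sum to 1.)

0.345

Let f_B and f_C be the unknown fractions; fractions sum to 1 so f_B + f_C = 0.614.
Mass balance: Σ fᵢ·δᵢ = δ_bulk ⇒ f_B·(-49.4) + f_C·(-17.2) = -43.1 − (-21.423) = -21.677
Substitute f_C = 0.614 − f_B:
f_B·(-49.4 − -17.2) = -21.677 − 0.614×(-17.2) = -11.116
f_B = -11.116 / -32.2 = 0.3452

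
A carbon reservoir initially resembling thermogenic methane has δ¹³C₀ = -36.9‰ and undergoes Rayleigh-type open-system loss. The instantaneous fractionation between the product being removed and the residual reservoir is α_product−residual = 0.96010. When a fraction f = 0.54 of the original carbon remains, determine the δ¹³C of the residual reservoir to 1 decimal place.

Rayleigh residual: δ_res = (δ₀ + 1000)·f^(α−1) − 1000
α − 1 = -0.03990
f^(α−1) = 0.54^(-0.03990) = 1.024891
δ_res = (-36.9 + 1000) × 1.024891 − 1000 = 987.072 − 1000 = -12.93‰

-12.9‰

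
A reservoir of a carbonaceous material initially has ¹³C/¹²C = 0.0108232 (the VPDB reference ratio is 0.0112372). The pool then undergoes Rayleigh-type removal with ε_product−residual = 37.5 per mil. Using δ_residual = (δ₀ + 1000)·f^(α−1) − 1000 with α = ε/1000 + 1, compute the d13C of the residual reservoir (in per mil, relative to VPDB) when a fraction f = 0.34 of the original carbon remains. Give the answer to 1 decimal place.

δ₀ = (0.0108232/0.0112372 − 1)×1000 = (0.963158 − 1)×1000 = -36.842 per mil
α − 1 = ε/1000 = 0.0375
f^(α−1) = 0.34^(0.0375) = 0.960352
δ_res = (-36.842 + 1000) × 0.960352 − 1000 = 924.971 − 1000 = -75.03 per mil

-75.0 per mil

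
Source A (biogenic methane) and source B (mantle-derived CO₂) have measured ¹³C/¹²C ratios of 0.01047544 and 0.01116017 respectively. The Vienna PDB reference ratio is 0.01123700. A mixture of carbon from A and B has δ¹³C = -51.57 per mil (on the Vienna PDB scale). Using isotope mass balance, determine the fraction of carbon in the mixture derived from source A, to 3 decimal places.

δ_A = (0.01047544/0.01123700 − 1)×1000 = (0.932227 − 1)×1000 = -67.773 per mil
δ_B = (0.01116017/0.01123700 − 1)×1000 = (0.993163 − 1)×1000 = -6.837 per mil
f_A = (δ_mix − δ_B)/(δ_A − δ_B) = (-51.57 − (-6.837))/(-67.773 − (-6.837))
f_A = -44.733 / -60.935 = 0.7341

0.734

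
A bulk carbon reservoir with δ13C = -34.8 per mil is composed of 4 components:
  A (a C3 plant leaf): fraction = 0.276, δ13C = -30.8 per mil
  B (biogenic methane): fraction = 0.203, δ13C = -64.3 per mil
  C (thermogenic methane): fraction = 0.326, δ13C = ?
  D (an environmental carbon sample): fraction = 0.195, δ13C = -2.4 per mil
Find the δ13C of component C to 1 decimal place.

-39.2 per mil

Isotope mass balance: δ_bulk = Σ fᵢ·δᵢ.
-34.8 = 0.276×(-30.8) + 0.203×(-64.3) + 0.326×δ_C + 0.195×(-2.4)
0.326·δ_C = -34.8 − (-22.022) = -12.778
δ_C = -12.778 / 0.326 = -39.20 per mil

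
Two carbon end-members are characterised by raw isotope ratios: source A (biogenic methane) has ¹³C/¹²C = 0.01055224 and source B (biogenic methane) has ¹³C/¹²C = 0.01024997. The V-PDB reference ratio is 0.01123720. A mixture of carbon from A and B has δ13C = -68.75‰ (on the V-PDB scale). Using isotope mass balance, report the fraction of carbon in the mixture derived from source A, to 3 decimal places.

δ_A = (0.01055224/0.01123720 − 1)×1000 = (0.939045 − 1)×1000 = -60.955‰
δ_B = (0.01024997/0.01123720 − 1)×1000 = (0.912146 − 1)×1000 = -87.854‰
f_A = (δ_mix − δ_B)/(δ_A − δ_B) = (-68.75 − (-87.854))/(-60.955 − (-87.854))
f_A = 19.104 / 26.899 = 0.7102

0.710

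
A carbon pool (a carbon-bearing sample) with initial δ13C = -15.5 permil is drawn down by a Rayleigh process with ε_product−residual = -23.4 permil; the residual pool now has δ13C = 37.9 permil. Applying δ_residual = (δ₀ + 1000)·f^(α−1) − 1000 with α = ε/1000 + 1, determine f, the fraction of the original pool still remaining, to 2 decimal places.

α − 1 = ε/1000 = -0.0234
(δ_res + 1000)/(δ₀ + 1000) = (37.9 + 1000)/(-15.5 + 1000) = 1037.9/984.5 = 1.054241
f = 1.054241^(1/-0.0234) = exp(ln(1.054241)/-0.0234) = exp(0.05282/-0.0234)
f = exp(-2.2573) = 0.1046

0.10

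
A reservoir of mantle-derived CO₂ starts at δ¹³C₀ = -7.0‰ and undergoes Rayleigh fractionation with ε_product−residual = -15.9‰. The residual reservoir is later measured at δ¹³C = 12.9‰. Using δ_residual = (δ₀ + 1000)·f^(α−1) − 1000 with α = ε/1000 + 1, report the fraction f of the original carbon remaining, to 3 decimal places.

α − 1 = ε/1000 = -0.0159
(δ_res + 1000)/(δ₀ + 1000) = (12.9 + 1000)/(-7.0 + 1000) = 1012.9/993.0 = 1.020040
f = 1.020040^(1/-0.0159) = exp(ln(1.020040)/-0.0159) = exp(0.01984/-0.0159)
f = exp(-1.2479) = 0.2871

0.287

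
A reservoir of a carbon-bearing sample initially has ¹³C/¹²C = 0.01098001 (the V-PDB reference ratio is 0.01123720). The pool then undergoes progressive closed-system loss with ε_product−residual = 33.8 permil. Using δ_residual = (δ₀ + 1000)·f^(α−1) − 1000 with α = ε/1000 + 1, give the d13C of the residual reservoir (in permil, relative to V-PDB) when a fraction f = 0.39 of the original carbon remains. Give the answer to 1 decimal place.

-53.5 permil

δ₀ = (0.01098001/0.01123720 − 1)×1000 = (0.977113 − 1)×1000 = -22.887 permil
α − 1 = ε/1000 = 0.0338
f^(α−1) = 0.39^(0.0338) = 0.968675
δ_res = (-22.887 + 1000) × 0.968675 − 1000 = 946.504 − 1000 = -53.50 permil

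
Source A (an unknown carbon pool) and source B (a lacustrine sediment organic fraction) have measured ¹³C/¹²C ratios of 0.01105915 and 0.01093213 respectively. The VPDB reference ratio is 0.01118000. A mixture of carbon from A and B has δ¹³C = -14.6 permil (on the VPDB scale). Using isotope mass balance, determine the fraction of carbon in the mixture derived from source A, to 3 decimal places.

δ_A = (0.01105915/0.01118000 − 1)×1000 = (0.989191 − 1)×1000 = -10.809 permil
δ_B = (0.01093213/0.01118000 − 1)×1000 = (0.977829 − 1)×1000 = -22.171 permil
f_A = (δ_mix − δ_B)/(δ_A − δ_B) = (-14.6 − (-22.171))/(-10.809 − (-22.171))
f_A = 7.571 / 11.361 = 0.6664

0.666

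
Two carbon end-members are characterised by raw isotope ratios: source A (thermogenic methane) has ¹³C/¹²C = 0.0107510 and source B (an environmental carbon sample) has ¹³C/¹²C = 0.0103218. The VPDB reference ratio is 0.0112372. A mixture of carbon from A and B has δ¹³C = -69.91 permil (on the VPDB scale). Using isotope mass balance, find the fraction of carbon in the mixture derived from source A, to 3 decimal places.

δ_A = (0.0107510/0.0112372 − 1)×1000 = (0.956733 − 1)×1000 = -43.267 permil
δ_B = (0.0103218/0.0112372 − 1)×1000 = (0.918538 − 1)×1000 = -81.462 permil
f_A = (δ_mix − δ_B)/(δ_A − δ_B) = (-69.91 − (-81.462))/(-43.267 − (-81.462))
f_A = 11.552 / 38.195 = 0.3024

0.302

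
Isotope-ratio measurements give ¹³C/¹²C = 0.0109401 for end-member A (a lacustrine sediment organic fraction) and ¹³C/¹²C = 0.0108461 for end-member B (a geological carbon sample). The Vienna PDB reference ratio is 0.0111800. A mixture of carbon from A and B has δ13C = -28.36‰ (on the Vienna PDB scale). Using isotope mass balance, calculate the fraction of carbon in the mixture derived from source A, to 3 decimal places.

0.179

δ_A = (0.0109401/0.0111800 − 1)×1000 = (0.978542 − 1)×1000 = -21.458‰
δ_B = (0.0108461/0.0111800 − 1)×1000 = (0.970134 − 1)×1000 = -29.866‰
f_A = (δ_mix − δ_B)/(δ_A − δ_B) = (-28.36 − (-29.866))/(-21.458 − (-29.866))
f_A = 1.506 / 8.408 = 0.1791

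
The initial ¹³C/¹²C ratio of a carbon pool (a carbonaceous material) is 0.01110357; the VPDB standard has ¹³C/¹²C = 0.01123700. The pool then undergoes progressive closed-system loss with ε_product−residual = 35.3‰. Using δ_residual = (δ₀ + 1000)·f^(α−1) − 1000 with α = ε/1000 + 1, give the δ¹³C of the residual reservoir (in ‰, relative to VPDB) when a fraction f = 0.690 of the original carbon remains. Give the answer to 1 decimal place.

δ₀ = (0.01110357/0.01123700 − 1)×1000 = (0.988126 − 1)×1000 = -11.874‰
α − 1 = ε/1000 = 0.0353
f^(α−1) = 0.690^(0.0353) = 0.986987
δ_res = (-11.874 + 1000) × 0.986987 − 1000 = 975.267 − 1000 = -24.73‰

-24.7‰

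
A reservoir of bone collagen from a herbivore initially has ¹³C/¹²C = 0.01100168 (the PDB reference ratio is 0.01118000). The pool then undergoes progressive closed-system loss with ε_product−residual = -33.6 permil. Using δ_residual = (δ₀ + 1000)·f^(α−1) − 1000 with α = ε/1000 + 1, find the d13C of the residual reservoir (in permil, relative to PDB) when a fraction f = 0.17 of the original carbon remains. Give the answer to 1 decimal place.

δ₀ = (0.01100168/0.01118000 − 1)×1000 = (0.984050 − 1)×1000 = -15.950 permil
α − 1 = ε/1000 = -0.0336
f^(α−1) = 0.17^(-0.0336) = 1.061346
δ_res = (-15.950 + 1000) × 1.061346 − 1000 = 1044.417 − 1000 = 44.42 permil

44.4 permil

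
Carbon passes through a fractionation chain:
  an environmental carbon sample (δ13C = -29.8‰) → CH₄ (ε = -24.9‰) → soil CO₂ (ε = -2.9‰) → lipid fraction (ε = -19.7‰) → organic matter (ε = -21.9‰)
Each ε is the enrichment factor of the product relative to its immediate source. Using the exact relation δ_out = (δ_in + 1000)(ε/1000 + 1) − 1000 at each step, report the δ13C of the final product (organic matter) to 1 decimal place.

-95.5‰

step 1: δ = (-29.80 + 1000)·(-24.9/1000 + 1) − 1000 = -53.96‰
step 2: δ = (-53.96 + 1000)·(-2.9/1000 + 1) − 1000 = -56.70‰
step 3: δ = (-56.70 + 1000)·(-19.7/1000 + 1) − 1000 = -75.28‰
step 4: δ = (-75.28 + 1000)·(-21.9/1000 + 1) − 1000 = -95.54‰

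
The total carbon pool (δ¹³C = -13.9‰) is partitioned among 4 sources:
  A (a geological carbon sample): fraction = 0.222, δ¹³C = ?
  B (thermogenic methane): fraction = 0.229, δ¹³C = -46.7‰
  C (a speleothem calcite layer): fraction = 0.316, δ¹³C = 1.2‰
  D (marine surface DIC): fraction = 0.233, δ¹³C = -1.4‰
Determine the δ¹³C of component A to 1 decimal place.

-14.7‰

Isotope mass balance: δ_bulk = Σ fᵢ·δᵢ.
-13.9 = 0.222×δ_A + 0.229×(-46.7) + 0.316×(1.2) + 0.233×(-1.4)
0.222·δ_A = -13.9 − (-10.641) = -3.259
δ_A = -3.259 / 0.222 = -14.68‰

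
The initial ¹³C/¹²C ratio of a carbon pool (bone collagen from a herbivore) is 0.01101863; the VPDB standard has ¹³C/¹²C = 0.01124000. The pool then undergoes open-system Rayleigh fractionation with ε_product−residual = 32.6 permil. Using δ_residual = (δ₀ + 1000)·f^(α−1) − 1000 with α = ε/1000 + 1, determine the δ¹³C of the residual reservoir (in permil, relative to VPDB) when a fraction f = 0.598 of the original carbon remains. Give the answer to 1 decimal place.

δ₀ = (0.01101863/0.01124000 − 1)×1000 = (0.980305 − 1)×1000 = -19.695 permil
α − 1 = ε/1000 = 0.0326
f^(α−1) = 0.598^(0.0326) = 0.983378
δ_res = (-19.695 + 1000) × 0.983378 − 1000 = 964.010 − 1000 = -35.99 permil

-36.0 permil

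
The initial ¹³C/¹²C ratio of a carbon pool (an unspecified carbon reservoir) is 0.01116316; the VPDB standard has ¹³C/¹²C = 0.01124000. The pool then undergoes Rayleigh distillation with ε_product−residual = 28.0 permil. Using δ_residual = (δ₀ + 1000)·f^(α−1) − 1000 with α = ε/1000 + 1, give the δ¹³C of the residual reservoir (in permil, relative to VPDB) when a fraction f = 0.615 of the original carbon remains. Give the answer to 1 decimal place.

δ₀ = (0.01116316/0.01124000 − 1)×1000 = (0.993164 − 1)×1000 = -6.836 permil
α − 1 = ε/1000 = 0.0280
f^(α−1) = 0.615^(0.0280) = 0.986480
δ_res = (-6.836 + 1000) × 0.986480 − 1000 = 979.737 − 1000 = -20.26 permil

-20.3 permil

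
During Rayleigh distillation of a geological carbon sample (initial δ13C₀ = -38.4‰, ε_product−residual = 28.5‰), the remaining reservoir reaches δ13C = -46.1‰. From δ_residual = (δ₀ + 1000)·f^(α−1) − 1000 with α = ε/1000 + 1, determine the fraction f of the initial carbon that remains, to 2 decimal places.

0.75

α − 1 = ε/1000 = 0.0285
(δ_res + 1000)/(δ₀ + 1000) = (-46.1 + 1000)/(-38.4 + 1000) = 953.9/961.6 = 0.991993
f = 0.991993^(1/0.0285) = exp(ln(0.991993)/0.0285) = exp(-0.00804/0.0285)
f = exp(-0.2821) = 0.7542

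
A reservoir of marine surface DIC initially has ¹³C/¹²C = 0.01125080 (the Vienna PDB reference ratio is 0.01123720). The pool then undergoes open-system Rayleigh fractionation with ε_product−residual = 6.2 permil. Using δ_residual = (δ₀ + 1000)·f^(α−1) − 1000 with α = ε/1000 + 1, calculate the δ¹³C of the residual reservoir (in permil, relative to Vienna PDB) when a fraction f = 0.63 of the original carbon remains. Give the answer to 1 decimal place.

δ₀ = (0.01125080/0.01123720 − 1)×1000 = (1.001210 − 1)×1000 = 1.210 permil
α − 1 = ε/1000 = 0.0062
f^(α−1) = 0.63^(0.0062) = 0.997139
δ_res = (1.210 + 1000) × 0.997139 − 1000 = 998.346 − 1000 = -1.65 permil

-1.7 permil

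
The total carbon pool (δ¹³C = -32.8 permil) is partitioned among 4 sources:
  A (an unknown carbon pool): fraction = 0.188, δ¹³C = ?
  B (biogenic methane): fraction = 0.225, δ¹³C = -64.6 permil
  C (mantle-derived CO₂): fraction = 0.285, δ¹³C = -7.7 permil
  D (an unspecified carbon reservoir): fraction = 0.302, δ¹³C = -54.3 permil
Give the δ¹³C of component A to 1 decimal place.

1.7 permil

Isotope mass balance: δ_bulk = Σ fᵢ·δᵢ.
-32.8 = 0.188×δ_A + 0.225×(-64.6) + 0.285×(-7.7) + 0.302×(-54.3)
0.188·δ_A = -32.8 − (-33.128) = 0.328
δ_A = 0.328 / 0.188 = 1.75 permil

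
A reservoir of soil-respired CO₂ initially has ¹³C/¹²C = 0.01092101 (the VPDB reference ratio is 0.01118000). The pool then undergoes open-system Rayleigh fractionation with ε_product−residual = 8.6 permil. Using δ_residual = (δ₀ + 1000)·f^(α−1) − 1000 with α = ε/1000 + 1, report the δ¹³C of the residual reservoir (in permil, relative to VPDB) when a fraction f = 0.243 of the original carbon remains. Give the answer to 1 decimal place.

δ₀ = (0.01092101/0.01118000 − 1)×1000 = (0.976835 − 1)×1000 = -23.165 permil
α − 1 = ε/1000 = 0.0086
f^(α−1) = 0.243^(0.0086) = 0.987907
δ_res = (-23.165 + 1000) × 0.987907 − 1000 = 965.022 − 1000 = -34.98 permil

-35.0 permil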